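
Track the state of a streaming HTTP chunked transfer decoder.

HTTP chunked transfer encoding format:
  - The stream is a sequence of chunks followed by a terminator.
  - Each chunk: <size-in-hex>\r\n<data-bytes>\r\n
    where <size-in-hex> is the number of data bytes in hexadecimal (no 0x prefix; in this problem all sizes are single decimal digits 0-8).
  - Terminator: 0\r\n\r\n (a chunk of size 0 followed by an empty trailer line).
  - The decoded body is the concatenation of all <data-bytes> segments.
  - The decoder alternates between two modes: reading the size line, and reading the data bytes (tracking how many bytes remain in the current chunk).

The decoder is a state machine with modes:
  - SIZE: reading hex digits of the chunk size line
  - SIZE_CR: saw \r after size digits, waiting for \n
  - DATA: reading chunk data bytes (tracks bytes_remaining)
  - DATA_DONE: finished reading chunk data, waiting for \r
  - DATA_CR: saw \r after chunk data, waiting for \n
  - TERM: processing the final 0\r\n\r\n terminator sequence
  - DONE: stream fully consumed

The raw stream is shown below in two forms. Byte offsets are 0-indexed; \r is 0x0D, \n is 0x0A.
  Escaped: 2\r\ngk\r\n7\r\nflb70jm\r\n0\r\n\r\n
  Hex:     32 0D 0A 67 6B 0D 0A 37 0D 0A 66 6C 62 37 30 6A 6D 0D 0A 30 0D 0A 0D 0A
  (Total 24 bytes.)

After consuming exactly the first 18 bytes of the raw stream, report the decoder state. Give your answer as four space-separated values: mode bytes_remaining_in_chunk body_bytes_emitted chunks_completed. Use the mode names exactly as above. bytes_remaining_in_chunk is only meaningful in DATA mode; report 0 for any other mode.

Answer: DATA_CR 0 9 1

Derivation:
Byte 0 = '2': mode=SIZE remaining=0 emitted=0 chunks_done=0
Byte 1 = 0x0D: mode=SIZE_CR remaining=0 emitted=0 chunks_done=0
Byte 2 = 0x0A: mode=DATA remaining=2 emitted=0 chunks_done=0
Byte 3 = 'g': mode=DATA remaining=1 emitted=1 chunks_done=0
Byte 4 = 'k': mode=DATA_DONE remaining=0 emitted=2 chunks_done=0
Byte 5 = 0x0D: mode=DATA_CR remaining=0 emitted=2 chunks_done=0
Byte 6 = 0x0A: mode=SIZE remaining=0 emitted=2 chunks_done=1
Byte 7 = '7': mode=SIZE remaining=0 emitted=2 chunks_done=1
Byte 8 = 0x0D: mode=SIZE_CR remaining=0 emitted=2 chunks_done=1
Byte 9 = 0x0A: mode=DATA remaining=7 emitted=2 chunks_done=1
Byte 10 = 'f': mode=DATA remaining=6 emitted=3 chunks_done=1
Byte 11 = 'l': mode=DATA remaining=5 emitted=4 chunks_done=1
Byte 12 = 'b': mode=DATA remaining=4 emitted=5 chunks_done=1
Byte 13 = '7': mode=DATA remaining=3 emitted=6 chunks_done=1
Byte 14 = '0': mode=DATA remaining=2 emitted=7 chunks_done=1
Byte 15 = 'j': mode=DATA remaining=1 emitted=8 chunks_done=1
Byte 16 = 'm': mode=DATA_DONE remaining=0 emitted=9 chunks_done=1
Byte 17 = 0x0D: mode=DATA_CR remaining=0 emitted=9 chunks_done=1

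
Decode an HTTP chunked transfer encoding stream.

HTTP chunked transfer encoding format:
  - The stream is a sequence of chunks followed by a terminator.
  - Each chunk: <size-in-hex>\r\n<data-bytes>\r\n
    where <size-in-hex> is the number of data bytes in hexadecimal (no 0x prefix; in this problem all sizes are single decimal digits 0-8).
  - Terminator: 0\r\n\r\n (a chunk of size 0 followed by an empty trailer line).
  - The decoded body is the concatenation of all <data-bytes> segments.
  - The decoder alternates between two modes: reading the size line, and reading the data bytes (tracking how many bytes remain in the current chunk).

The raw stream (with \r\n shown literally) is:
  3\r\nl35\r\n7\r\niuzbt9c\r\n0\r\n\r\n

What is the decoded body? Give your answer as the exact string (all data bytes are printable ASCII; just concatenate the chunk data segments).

Answer: l35iuzbt9c

Derivation:
Chunk 1: stream[0..1]='3' size=0x3=3, data at stream[3..6]='l35' -> body[0..3], body so far='l35'
Chunk 2: stream[8..9]='7' size=0x7=7, data at stream[11..18]='iuzbt9c' -> body[3..10], body so far='l35iuzbt9c'
Chunk 3: stream[20..21]='0' size=0 (terminator). Final body='l35iuzbt9c' (10 bytes)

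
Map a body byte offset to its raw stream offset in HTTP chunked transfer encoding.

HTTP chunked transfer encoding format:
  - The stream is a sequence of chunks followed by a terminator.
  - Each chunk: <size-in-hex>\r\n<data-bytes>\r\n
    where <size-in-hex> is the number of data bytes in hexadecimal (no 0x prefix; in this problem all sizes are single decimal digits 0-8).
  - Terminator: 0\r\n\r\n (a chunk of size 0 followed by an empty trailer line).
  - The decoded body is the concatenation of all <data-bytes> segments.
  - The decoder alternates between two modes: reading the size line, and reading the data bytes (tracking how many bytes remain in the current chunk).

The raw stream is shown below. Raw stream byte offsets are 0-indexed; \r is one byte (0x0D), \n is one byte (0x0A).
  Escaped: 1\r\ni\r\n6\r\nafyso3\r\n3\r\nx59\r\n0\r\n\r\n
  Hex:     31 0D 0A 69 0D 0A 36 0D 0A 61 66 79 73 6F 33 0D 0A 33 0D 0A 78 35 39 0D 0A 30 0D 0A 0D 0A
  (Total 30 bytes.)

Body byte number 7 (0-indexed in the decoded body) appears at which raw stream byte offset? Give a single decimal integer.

Answer: 20

Derivation:
Chunk 1: stream[0..1]='1' size=0x1=1, data at stream[3..4]='i' -> body[0..1], body so far='i'
Chunk 2: stream[6..7]='6' size=0x6=6, data at stream[9..15]='afyso3' -> body[1..7], body so far='iafyso3'
Chunk 3: stream[17..18]='3' size=0x3=3, data at stream[20..23]='x59' -> body[7..10], body so far='iafyso3x59'
Chunk 4: stream[25..26]='0' size=0 (terminator). Final body='iafyso3x59' (10 bytes)
Body byte 7 at stream offset 20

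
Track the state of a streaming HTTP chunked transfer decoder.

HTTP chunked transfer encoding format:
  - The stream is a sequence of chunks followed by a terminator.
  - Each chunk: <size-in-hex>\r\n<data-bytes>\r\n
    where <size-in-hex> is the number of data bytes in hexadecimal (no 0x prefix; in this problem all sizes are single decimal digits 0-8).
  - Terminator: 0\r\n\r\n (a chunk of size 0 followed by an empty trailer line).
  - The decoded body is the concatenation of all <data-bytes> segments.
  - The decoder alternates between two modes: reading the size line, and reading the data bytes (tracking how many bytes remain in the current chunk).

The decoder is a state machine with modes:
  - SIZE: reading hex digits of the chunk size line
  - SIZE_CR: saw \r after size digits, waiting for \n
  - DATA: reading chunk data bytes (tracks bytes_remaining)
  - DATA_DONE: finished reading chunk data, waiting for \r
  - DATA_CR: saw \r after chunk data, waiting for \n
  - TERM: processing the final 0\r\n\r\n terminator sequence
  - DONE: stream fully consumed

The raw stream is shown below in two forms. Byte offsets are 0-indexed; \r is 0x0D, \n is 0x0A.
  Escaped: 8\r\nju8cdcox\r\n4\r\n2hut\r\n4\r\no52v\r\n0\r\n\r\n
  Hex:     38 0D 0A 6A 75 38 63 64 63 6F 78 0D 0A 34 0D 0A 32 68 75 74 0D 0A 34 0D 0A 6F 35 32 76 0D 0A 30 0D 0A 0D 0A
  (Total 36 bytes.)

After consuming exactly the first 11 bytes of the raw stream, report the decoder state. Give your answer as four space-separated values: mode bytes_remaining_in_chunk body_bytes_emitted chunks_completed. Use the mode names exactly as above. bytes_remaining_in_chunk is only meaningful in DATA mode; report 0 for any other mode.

Byte 0 = '8': mode=SIZE remaining=0 emitted=0 chunks_done=0
Byte 1 = 0x0D: mode=SIZE_CR remaining=0 emitted=0 chunks_done=0
Byte 2 = 0x0A: mode=DATA remaining=8 emitted=0 chunks_done=0
Byte 3 = 'j': mode=DATA remaining=7 emitted=1 chunks_done=0
Byte 4 = 'u': mode=DATA remaining=6 emitted=2 chunks_done=0
Byte 5 = '8': mode=DATA remaining=5 emitted=3 chunks_done=0
Byte 6 = 'c': mode=DATA remaining=4 emitted=4 chunks_done=0
Byte 7 = 'd': mode=DATA remaining=3 emitted=5 chunks_done=0
Byte 8 = 'c': mode=DATA remaining=2 emitted=6 chunks_done=0
Byte 9 = 'o': mode=DATA remaining=1 emitted=7 chunks_done=0
Byte 10 = 'x': mode=DATA_DONE remaining=0 emitted=8 chunks_done=0

Answer: DATA_DONE 0 8 0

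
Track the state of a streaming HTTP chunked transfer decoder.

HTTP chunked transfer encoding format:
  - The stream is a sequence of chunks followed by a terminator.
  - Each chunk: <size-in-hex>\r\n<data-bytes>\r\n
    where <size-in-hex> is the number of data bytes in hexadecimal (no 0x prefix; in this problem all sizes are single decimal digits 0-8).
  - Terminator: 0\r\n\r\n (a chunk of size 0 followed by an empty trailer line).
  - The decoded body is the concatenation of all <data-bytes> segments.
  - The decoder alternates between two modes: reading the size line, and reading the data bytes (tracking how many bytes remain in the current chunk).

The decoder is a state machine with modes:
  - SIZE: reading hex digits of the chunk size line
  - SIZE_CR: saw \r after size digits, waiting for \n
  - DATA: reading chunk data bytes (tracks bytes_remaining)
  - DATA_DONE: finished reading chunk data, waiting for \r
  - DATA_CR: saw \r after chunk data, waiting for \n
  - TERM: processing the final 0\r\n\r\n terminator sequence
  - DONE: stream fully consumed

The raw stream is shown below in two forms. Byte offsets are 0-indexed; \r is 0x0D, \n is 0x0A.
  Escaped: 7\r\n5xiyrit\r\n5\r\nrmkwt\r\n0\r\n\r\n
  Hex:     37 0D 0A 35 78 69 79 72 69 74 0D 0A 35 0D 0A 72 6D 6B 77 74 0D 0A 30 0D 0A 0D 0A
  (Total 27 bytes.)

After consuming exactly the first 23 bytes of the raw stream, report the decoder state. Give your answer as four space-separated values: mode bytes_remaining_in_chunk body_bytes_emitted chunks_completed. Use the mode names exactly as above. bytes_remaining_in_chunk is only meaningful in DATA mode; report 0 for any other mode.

Byte 0 = '7': mode=SIZE remaining=0 emitted=0 chunks_done=0
Byte 1 = 0x0D: mode=SIZE_CR remaining=0 emitted=0 chunks_done=0
Byte 2 = 0x0A: mode=DATA remaining=7 emitted=0 chunks_done=0
Byte 3 = '5': mode=DATA remaining=6 emitted=1 chunks_done=0
Byte 4 = 'x': mode=DATA remaining=5 emitted=2 chunks_done=0
Byte 5 = 'i': mode=DATA remaining=4 emitted=3 chunks_done=0
Byte 6 = 'y': mode=DATA remaining=3 emitted=4 chunks_done=0
Byte 7 = 'r': mode=DATA remaining=2 emitted=5 chunks_done=0
Byte 8 = 'i': mode=DATA remaining=1 emitted=6 chunks_done=0
Byte 9 = 't': mode=DATA_DONE remaining=0 emitted=7 chunks_done=0
Byte 10 = 0x0D: mode=DATA_CR remaining=0 emitted=7 chunks_done=0
Byte 11 = 0x0A: mode=SIZE remaining=0 emitted=7 chunks_done=1
Byte 12 = '5': mode=SIZE remaining=0 emitted=7 chunks_done=1
Byte 13 = 0x0D: mode=SIZE_CR remaining=0 emitted=7 chunks_done=1
Byte 14 = 0x0A: mode=DATA remaining=5 emitted=7 chunks_done=1
Byte 15 = 'r': mode=DATA remaining=4 emitted=8 chunks_done=1
Byte 16 = 'm': mode=DATA remaining=3 emitted=9 chunks_done=1
Byte 17 = 'k': mode=DATA remaining=2 emitted=10 chunks_done=1
Byte 18 = 'w': mode=DATA remaining=1 emitted=11 chunks_done=1
Byte 19 = 't': mode=DATA_DONE remaining=0 emitted=12 chunks_done=1
Byte 20 = 0x0D: mode=DATA_CR remaining=0 emitted=12 chunks_done=1
Byte 21 = 0x0A: mode=SIZE remaining=0 emitted=12 chunks_done=2
Byte 22 = '0': mode=SIZE remaining=0 emitted=12 chunks_done=2

Answer: SIZE 0 12 2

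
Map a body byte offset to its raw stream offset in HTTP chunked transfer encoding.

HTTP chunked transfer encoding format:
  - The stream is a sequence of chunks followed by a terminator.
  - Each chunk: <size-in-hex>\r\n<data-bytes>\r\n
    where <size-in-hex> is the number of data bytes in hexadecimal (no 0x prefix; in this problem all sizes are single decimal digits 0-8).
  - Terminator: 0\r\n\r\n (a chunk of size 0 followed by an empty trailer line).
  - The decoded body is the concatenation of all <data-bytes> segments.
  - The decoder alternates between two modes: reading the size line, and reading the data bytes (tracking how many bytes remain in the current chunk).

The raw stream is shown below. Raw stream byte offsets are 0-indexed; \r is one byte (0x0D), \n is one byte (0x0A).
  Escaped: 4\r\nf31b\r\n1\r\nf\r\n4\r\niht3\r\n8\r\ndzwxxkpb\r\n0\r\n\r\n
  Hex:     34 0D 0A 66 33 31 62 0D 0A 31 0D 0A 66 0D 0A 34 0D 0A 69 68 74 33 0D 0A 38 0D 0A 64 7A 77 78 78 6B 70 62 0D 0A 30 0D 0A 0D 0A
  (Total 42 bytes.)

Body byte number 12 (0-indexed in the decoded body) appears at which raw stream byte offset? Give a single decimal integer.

Chunk 1: stream[0..1]='4' size=0x4=4, data at stream[3..7]='f31b' -> body[0..4], body so far='f31b'
Chunk 2: stream[9..10]='1' size=0x1=1, data at stream[12..13]='f' -> body[4..5], body so far='f31bf'
Chunk 3: stream[15..16]='4' size=0x4=4, data at stream[18..22]='iht3' -> body[5..9], body so far='f31bfiht3'
Chunk 4: stream[24..25]='8' size=0x8=8, data at stream[27..35]='dzwxxkpb' -> body[9..17], body so far='f31bfiht3dzwxxkpb'
Chunk 5: stream[37..38]='0' size=0 (terminator). Final body='f31bfiht3dzwxxkpb' (17 bytes)
Body byte 12 at stream offset 30

Answer: 30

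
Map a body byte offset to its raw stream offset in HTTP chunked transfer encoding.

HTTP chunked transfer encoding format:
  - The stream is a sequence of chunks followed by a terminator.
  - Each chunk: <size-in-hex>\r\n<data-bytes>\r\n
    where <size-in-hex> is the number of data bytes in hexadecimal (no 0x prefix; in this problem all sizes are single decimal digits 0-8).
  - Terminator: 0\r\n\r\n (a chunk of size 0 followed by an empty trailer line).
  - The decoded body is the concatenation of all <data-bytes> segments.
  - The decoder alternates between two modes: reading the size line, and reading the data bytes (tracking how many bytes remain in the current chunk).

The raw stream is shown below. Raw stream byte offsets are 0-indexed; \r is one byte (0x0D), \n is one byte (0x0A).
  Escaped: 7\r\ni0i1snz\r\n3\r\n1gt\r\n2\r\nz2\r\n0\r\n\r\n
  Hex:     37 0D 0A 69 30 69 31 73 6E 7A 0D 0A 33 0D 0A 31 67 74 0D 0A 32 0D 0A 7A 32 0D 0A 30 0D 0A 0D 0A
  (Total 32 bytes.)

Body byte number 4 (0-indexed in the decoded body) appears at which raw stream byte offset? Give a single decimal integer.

Chunk 1: stream[0..1]='7' size=0x7=7, data at stream[3..10]='i0i1snz' -> body[0..7], body so far='i0i1snz'
Chunk 2: stream[12..13]='3' size=0x3=3, data at stream[15..18]='1gt' -> body[7..10], body so far='i0i1snz1gt'
Chunk 3: stream[20..21]='2' size=0x2=2, data at stream[23..25]='z2' -> body[10..12], body so far='i0i1snz1gtz2'
Chunk 4: stream[27..28]='0' size=0 (terminator). Final body='i0i1snz1gtz2' (12 bytes)
Body byte 4 at stream offset 7

Answer: 7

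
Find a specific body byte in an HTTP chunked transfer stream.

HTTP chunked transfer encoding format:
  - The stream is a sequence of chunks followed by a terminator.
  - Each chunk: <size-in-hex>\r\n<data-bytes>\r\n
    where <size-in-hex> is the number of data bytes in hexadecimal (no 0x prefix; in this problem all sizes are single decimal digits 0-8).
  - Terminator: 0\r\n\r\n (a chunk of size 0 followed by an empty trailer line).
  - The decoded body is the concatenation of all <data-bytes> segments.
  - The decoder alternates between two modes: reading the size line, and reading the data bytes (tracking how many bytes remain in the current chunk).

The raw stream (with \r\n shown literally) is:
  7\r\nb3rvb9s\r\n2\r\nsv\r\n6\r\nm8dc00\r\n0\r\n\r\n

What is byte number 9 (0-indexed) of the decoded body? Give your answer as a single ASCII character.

Answer: m

Derivation:
Chunk 1: stream[0..1]='7' size=0x7=7, data at stream[3..10]='b3rvb9s' -> body[0..7], body so far='b3rvb9s'
Chunk 2: stream[12..13]='2' size=0x2=2, data at stream[15..17]='sv' -> body[7..9], body so far='b3rvb9ssv'
Chunk 3: stream[19..20]='6' size=0x6=6, data at stream[22..28]='m8dc00' -> body[9..15], body so far='b3rvb9ssvm8dc00'
Chunk 4: stream[30..31]='0' size=0 (terminator). Final body='b3rvb9ssvm8dc00' (15 bytes)
Body byte 9 = 'm'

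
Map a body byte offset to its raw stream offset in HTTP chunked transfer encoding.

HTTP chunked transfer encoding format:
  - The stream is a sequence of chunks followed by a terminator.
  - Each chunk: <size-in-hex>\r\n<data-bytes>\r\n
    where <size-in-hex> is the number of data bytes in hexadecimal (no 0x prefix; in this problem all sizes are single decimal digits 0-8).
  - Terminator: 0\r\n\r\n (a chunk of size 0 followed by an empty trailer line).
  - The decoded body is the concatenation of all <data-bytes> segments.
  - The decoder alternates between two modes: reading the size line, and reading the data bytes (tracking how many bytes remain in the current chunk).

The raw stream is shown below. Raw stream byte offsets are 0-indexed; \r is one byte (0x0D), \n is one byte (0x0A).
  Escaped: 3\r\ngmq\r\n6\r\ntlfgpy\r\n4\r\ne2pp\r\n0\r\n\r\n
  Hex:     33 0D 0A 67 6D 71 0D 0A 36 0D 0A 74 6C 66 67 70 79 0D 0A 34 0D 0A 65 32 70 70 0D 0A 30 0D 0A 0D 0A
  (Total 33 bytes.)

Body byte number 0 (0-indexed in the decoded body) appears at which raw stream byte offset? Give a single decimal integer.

Answer: 3

Derivation:
Chunk 1: stream[0..1]='3' size=0x3=3, data at stream[3..6]='gmq' -> body[0..3], body so far='gmq'
Chunk 2: stream[8..9]='6' size=0x6=6, data at stream[11..17]='tlfgpy' -> body[3..9], body so far='gmqtlfgpy'
Chunk 3: stream[19..20]='4' size=0x4=4, data at stream[22..26]='e2pp' -> body[9..13], body so far='gmqtlfgpye2pp'
Chunk 4: stream[28..29]='0' size=0 (terminator). Final body='gmqtlfgpye2pp' (13 bytes)
Body byte 0 at stream offset 3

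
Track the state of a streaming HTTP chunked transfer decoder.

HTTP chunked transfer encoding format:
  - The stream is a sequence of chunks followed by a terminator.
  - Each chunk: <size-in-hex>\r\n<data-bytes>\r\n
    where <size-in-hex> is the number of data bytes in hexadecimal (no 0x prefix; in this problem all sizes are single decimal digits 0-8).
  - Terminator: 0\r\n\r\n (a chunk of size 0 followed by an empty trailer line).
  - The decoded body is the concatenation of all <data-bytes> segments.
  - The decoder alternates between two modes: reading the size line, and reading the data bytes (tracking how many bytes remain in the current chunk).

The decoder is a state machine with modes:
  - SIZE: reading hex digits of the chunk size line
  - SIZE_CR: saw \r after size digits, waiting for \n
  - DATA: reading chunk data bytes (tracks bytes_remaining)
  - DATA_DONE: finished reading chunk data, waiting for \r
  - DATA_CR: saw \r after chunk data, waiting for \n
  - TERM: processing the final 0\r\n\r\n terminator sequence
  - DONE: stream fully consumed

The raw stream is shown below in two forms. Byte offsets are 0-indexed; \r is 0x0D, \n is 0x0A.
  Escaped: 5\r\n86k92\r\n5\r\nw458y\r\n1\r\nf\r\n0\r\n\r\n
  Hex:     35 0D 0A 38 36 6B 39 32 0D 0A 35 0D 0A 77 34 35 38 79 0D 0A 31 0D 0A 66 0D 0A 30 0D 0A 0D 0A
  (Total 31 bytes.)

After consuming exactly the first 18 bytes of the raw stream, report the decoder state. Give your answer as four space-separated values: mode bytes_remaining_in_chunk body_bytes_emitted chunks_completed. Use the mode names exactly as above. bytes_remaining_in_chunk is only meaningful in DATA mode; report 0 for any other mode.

Answer: DATA_DONE 0 10 1

Derivation:
Byte 0 = '5': mode=SIZE remaining=0 emitted=0 chunks_done=0
Byte 1 = 0x0D: mode=SIZE_CR remaining=0 emitted=0 chunks_done=0
Byte 2 = 0x0A: mode=DATA remaining=5 emitted=0 chunks_done=0
Byte 3 = '8': mode=DATA remaining=4 emitted=1 chunks_done=0
Byte 4 = '6': mode=DATA remaining=3 emitted=2 chunks_done=0
Byte 5 = 'k': mode=DATA remaining=2 emitted=3 chunks_done=0
Byte 6 = '9': mode=DATA remaining=1 emitted=4 chunks_done=0
Byte 7 = '2': mode=DATA_DONE remaining=0 emitted=5 chunks_done=0
Byte 8 = 0x0D: mode=DATA_CR remaining=0 emitted=5 chunks_done=0
Byte 9 = 0x0A: mode=SIZE remaining=0 emitted=5 chunks_done=1
Byte 10 = '5': mode=SIZE remaining=0 emitted=5 chunks_done=1
Byte 11 = 0x0D: mode=SIZE_CR remaining=0 emitted=5 chunks_done=1
Byte 12 = 0x0A: mode=DATA remaining=5 emitted=5 chunks_done=1
Byte 13 = 'w': mode=DATA remaining=4 emitted=6 chunks_done=1
Byte 14 = '4': mode=DATA remaining=3 emitted=7 chunks_done=1
Byte 15 = '5': mode=DATA remaining=2 emitted=8 chunks_done=1
Byte 16 = '8': mode=DATA remaining=1 emitted=9 chunks_done=1
Byte 17 = 'y': mode=DATA_DONE remaining=0 emitted=10 chunks_done=1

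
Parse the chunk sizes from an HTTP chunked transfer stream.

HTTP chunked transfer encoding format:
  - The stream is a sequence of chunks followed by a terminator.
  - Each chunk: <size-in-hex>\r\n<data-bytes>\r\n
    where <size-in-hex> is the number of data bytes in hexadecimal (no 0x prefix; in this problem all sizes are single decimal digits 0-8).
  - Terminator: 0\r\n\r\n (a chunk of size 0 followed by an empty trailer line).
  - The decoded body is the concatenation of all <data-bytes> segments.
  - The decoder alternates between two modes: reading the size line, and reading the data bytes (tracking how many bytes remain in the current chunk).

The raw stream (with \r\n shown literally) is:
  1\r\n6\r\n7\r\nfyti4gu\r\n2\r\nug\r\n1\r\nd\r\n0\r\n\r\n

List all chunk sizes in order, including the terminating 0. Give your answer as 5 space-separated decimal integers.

Answer: 1 7 2 1 0

Derivation:
Chunk 1: stream[0..1]='1' size=0x1=1, data at stream[3..4]='6' -> body[0..1], body so far='6'
Chunk 2: stream[6..7]='7' size=0x7=7, data at stream[9..16]='fyti4gu' -> body[1..8], body so far='6fyti4gu'
Chunk 3: stream[18..19]='2' size=0x2=2, data at stream[21..23]='ug' -> body[8..10], body so far='6fyti4guug'
Chunk 4: stream[25..26]='1' size=0x1=1, data at stream[28..29]='d' -> body[10..11], body so far='6fyti4guugd'
Chunk 5: stream[31..32]='0' size=0 (terminator). Final body='6fyti4guugd' (11 bytes)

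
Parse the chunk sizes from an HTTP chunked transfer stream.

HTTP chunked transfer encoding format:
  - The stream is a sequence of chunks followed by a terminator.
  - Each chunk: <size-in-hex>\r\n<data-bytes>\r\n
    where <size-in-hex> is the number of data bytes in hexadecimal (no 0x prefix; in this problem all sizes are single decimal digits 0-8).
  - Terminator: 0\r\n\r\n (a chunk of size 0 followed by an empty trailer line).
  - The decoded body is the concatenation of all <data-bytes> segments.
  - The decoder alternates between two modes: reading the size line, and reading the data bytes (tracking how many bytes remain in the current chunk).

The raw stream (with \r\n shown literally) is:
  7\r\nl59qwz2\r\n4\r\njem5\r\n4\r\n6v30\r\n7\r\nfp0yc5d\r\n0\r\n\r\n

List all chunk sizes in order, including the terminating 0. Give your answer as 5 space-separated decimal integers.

Chunk 1: stream[0..1]='7' size=0x7=7, data at stream[3..10]='l59qwz2' -> body[0..7], body so far='l59qwz2'
Chunk 2: stream[12..13]='4' size=0x4=4, data at stream[15..19]='jem5' -> body[7..11], body so far='l59qwz2jem5'
Chunk 3: stream[21..22]='4' size=0x4=4, data at stream[24..28]='6v30' -> body[11..15], body so far='l59qwz2jem56v30'
Chunk 4: stream[30..31]='7' size=0x7=7, data at stream[33..40]='fp0yc5d' -> body[15..22], body so far='l59qwz2jem56v30fp0yc5d'
Chunk 5: stream[42..43]='0' size=0 (terminator). Final body='l59qwz2jem56v30fp0yc5d' (22 bytes)

Answer: 7 4 4 7 0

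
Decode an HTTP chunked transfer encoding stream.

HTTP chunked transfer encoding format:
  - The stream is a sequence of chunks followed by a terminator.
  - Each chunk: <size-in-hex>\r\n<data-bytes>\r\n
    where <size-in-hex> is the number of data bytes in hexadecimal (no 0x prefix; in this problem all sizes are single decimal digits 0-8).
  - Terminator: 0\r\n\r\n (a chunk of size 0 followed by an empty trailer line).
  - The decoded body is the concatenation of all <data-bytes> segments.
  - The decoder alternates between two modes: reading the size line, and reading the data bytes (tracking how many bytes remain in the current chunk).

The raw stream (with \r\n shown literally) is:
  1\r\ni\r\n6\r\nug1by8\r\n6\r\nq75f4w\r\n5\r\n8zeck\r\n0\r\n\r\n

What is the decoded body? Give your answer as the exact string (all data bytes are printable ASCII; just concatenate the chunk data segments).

Answer: iug1by8q75f4w8zeck

Derivation:
Chunk 1: stream[0..1]='1' size=0x1=1, data at stream[3..4]='i' -> body[0..1], body so far='i'
Chunk 2: stream[6..7]='6' size=0x6=6, data at stream[9..15]='ug1by8' -> body[1..7], body so far='iug1by8'
Chunk 3: stream[17..18]='6' size=0x6=6, data at stream[20..26]='q75f4w' -> body[7..13], body so far='iug1by8q75f4w'
Chunk 4: stream[28..29]='5' size=0x5=5, data at stream[31..36]='8zeck' -> body[13..18], body so far='iug1by8q75f4w8zeck'
Chunk 5: stream[38..39]='0' size=0 (terminator). Final body='iug1by8q75f4w8zeck' (18 bytes)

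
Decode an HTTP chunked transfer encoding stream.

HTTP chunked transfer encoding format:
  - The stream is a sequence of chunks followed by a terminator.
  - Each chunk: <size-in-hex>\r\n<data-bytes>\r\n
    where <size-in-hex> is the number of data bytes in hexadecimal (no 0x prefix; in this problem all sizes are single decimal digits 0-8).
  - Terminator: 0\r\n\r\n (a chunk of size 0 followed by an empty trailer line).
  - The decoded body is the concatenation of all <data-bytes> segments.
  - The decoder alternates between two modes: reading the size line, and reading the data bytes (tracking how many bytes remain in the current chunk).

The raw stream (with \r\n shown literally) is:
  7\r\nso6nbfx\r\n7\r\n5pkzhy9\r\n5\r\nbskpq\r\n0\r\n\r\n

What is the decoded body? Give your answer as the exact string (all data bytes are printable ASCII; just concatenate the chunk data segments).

Chunk 1: stream[0..1]='7' size=0x7=7, data at stream[3..10]='so6nbfx' -> body[0..7], body so far='so6nbfx'
Chunk 2: stream[12..13]='7' size=0x7=7, data at stream[15..22]='5pkzhy9' -> body[7..14], body so far='so6nbfx5pkzhy9'
Chunk 3: stream[24..25]='5' size=0x5=5, data at stream[27..32]='bskpq' -> body[14..19], body so far='so6nbfx5pkzhy9bskpq'
Chunk 4: stream[34..35]='0' size=0 (terminator). Final body='so6nbfx5pkzhy9bskpq' (19 bytes)

Answer: so6nbfx5pkzhy9bskpq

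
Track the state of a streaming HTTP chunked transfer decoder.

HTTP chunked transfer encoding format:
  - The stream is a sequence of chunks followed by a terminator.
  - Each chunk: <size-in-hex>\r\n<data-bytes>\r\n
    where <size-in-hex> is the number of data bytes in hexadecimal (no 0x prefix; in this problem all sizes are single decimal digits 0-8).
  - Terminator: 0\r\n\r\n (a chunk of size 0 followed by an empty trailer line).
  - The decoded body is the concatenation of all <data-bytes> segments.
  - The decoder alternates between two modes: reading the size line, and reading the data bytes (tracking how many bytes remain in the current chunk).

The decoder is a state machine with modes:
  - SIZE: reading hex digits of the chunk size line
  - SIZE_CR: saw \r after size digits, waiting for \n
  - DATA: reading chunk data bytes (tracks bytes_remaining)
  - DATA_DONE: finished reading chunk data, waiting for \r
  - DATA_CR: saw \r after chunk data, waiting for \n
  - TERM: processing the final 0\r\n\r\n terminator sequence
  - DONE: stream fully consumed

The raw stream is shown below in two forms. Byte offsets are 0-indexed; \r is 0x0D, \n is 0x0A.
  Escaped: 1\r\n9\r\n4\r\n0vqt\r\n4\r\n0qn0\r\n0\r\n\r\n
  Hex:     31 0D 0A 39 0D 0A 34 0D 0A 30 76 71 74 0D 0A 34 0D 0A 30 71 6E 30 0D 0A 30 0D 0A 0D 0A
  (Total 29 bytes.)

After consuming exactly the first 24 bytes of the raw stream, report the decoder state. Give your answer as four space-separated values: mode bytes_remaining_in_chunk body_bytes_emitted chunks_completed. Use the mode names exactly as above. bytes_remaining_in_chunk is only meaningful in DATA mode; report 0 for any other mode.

Answer: SIZE 0 9 3

Derivation:
Byte 0 = '1': mode=SIZE remaining=0 emitted=0 chunks_done=0
Byte 1 = 0x0D: mode=SIZE_CR remaining=0 emitted=0 chunks_done=0
Byte 2 = 0x0A: mode=DATA remaining=1 emitted=0 chunks_done=0
Byte 3 = '9': mode=DATA_DONE remaining=0 emitted=1 chunks_done=0
Byte 4 = 0x0D: mode=DATA_CR remaining=0 emitted=1 chunks_done=0
Byte 5 = 0x0A: mode=SIZE remaining=0 emitted=1 chunks_done=1
Byte 6 = '4': mode=SIZE remaining=0 emitted=1 chunks_done=1
Byte 7 = 0x0D: mode=SIZE_CR remaining=0 emitted=1 chunks_done=1
Byte 8 = 0x0A: mode=DATA remaining=4 emitted=1 chunks_done=1
Byte 9 = '0': mode=DATA remaining=3 emitted=2 chunks_done=1
Byte 10 = 'v': mode=DATA remaining=2 emitted=3 chunks_done=1
Byte 11 = 'q': mode=DATA remaining=1 emitted=4 chunks_done=1
Byte 12 = 't': mode=DATA_DONE remaining=0 emitted=5 chunks_done=1
Byte 13 = 0x0D: mode=DATA_CR remaining=0 emitted=5 chunks_done=1
Byte 14 = 0x0A: mode=SIZE remaining=0 emitted=5 chunks_done=2
Byte 15 = '4': mode=SIZE remaining=0 emitted=5 chunks_done=2
Byte 16 = 0x0D: mode=SIZE_CR remaining=0 emitted=5 chunks_done=2
Byte 17 = 0x0A: mode=DATA remaining=4 emitted=5 chunks_done=2
Byte 18 = '0': mode=DATA remaining=3 emitted=6 chunks_done=2
Byte 19 = 'q': mode=DATA remaining=2 emitted=7 chunks_done=2
Byte 20 = 'n': mode=DATA remaining=1 emitted=8 chunks_done=2
Byte 21 = '0': mode=DATA_DONE remaining=0 emitted=9 chunks_done=2
Byte 22 = 0x0D: mode=DATA_CR remaining=0 emitted=9 chunks_done=2
Byte 23 = 0x0A: mode=SIZE remaining=0 emitted=9 chunks_done=3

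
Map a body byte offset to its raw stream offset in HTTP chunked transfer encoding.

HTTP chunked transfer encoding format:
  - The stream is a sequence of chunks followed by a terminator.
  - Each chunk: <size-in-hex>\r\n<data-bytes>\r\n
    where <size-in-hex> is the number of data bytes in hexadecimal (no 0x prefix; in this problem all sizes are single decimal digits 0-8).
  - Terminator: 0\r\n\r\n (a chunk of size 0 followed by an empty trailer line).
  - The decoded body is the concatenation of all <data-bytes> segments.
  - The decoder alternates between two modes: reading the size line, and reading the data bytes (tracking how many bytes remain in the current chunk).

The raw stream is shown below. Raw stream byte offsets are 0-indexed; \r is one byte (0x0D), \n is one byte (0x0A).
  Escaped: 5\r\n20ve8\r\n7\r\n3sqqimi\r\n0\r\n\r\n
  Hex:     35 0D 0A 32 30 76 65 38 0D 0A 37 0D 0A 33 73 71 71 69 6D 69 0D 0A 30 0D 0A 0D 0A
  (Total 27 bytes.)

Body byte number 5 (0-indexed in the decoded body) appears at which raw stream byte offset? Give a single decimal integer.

Answer: 13

Derivation:
Chunk 1: stream[0..1]='5' size=0x5=5, data at stream[3..8]='20ve8' -> body[0..5], body so far='20ve8'
Chunk 2: stream[10..11]='7' size=0x7=7, data at stream[13..20]='3sqqimi' -> body[5..12], body so far='20ve83sqqimi'
Chunk 3: stream[22..23]='0' size=0 (terminator). Final body='20ve83sqqimi' (12 bytes)
Body byte 5 at stream offset 13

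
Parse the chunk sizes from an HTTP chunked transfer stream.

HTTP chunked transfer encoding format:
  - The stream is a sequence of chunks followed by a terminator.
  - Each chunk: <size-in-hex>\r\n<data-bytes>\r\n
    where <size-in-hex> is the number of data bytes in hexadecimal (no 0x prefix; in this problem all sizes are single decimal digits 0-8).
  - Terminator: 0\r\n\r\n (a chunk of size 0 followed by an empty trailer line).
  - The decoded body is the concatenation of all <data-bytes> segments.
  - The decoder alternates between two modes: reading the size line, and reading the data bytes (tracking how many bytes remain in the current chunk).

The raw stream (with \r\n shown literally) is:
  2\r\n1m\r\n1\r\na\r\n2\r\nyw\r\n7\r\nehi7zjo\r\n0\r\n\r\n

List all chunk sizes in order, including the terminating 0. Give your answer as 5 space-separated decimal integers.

Chunk 1: stream[0..1]='2' size=0x2=2, data at stream[3..5]='1m' -> body[0..2], body so far='1m'
Chunk 2: stream[7..8]='1' size=0x1=1, data at stream[10..11]='a' -> body[2..3], body so far='1ma'
Chunk 3: stream[13..14]='2' size=0x2=2, data at stream[16..18]='yw' -> body[3..5], body so far='1mayw'
Chunk 4: stream[20..21]='7' size=0x7=7, data at stream[23..30]='ehi7zjo' -> body[5..12], body so far='1maywehi7zjo'
Chunk 5: stream[32..33]='0' size=0 (terminator). Final body='1maywehi7zjo' (12 bytes)

Answer: 2 1 2 7 0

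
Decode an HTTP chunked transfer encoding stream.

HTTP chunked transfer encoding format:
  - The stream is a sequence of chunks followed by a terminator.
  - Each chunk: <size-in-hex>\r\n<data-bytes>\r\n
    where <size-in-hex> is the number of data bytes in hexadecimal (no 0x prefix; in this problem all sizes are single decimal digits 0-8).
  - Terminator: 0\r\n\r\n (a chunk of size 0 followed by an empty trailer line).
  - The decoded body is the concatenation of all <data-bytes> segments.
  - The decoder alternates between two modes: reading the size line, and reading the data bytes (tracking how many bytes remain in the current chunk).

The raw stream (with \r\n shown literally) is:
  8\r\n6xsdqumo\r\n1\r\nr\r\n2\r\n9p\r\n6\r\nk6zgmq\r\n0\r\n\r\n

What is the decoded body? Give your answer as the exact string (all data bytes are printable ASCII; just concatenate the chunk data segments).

Chunk 1: stream[0..1]='8' size=0x8=8, data at stream[3..11]='6xsdqumo' -> body[0..8], body so far='6xsdqumo'
Chunk 2: stream[13..14]='1' size=0x1=1, data at stream[16..17]='r' -> body[8..9], body so far='6xsdqumor'
Chunk 3: stream[19..20]='2' size=0x2=2, data at stream[22..24]='9p' -> body[9..11], body so far='6xsdqumor9p'
Chunk 4: stream[26..27]='6' size=0x6=6, data at stream[29..35]='k6zgmq' -> body[11..17], body so far='6xsdqumor9pk6zgmq'
Chunk 5: stream[37..38]='0' size=0 (terminator). Final body='6xsdqumor9pk6zgmq' (17 bytes)

Answer: 6xsdqumor9pk6zgmq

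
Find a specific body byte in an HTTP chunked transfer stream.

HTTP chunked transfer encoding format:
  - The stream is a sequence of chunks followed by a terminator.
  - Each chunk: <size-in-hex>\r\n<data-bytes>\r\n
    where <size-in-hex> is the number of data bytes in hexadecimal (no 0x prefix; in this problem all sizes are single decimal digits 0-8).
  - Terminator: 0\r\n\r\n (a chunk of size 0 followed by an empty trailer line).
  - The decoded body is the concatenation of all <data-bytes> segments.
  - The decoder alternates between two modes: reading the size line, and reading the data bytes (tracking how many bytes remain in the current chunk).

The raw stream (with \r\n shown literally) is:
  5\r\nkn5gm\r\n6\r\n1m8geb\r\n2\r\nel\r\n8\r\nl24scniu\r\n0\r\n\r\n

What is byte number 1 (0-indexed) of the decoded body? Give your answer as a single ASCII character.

Answer: n

Derivation:
Chunk 1: stream[0..1]='5' size=0x5=5, data at stream[3..8]='kn5gm' -> body[0..5], body so far='kn5gm'
Chunk 2: stream[10..11]='6' size=0x6=6, data at stream[13..19]='1m8geb' -> body[5..11], body so far='kn5gm1m8geb'
Chunk 3: stream[21..22]='2' size=0x2=2, data at stream[24..26]='el' -> body[11..13], body so far='kn5gm1m8gebel'
Chunk 4: stream[28..29]='8' size=0x8=8, data at stream[31..39]='l24scniu' -> body[13..21], body so far='kn5gm1m8gebell24scniu'
Chunk 5: stream[41..42]='0' size=0 (terminator). Final body='kn5gm1m8gebell24scniu' (21 bytes)
Body byte 1 = 'n'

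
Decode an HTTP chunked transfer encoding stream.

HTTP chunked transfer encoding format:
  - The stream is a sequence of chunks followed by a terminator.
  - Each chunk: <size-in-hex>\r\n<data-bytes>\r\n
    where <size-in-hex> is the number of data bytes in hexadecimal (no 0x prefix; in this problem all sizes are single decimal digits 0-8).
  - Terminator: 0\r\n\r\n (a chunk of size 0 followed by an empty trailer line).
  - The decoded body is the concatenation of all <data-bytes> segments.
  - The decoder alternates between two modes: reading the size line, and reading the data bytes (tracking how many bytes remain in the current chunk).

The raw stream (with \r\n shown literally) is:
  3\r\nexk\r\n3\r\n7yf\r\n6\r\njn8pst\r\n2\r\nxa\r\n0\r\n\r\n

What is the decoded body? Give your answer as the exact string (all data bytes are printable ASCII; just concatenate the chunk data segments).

Answer: exk7yfjn8pstxa

Derivation:
Chunk 1: stream[0..1]='3' size=0x3=3, data at stream[3..6]='exk' -> body[0..3], body so far='exk'
Chunk 2: stream[8..9]='3' size=0x3=3, data at stream[11..14]='7yf' -> body[3..6], body so far='exk7yf'
Chunk 3: stream[16..17]='6' size=0x6=6, data at stream[19..25]='jn8pst' -> body[6..12], body so far='exk7yfjn8pst'
Chunk 4: stream[27..28]='2' size=0x2=2, data at stream[30..32]='xa' -> body[12..14], body so far='exk7yfjn8pstxa'
Chunk 5: stream[34..35]='0' size=0 (terminator). Final body='exk7yfjn8pstxa' (14 bytes)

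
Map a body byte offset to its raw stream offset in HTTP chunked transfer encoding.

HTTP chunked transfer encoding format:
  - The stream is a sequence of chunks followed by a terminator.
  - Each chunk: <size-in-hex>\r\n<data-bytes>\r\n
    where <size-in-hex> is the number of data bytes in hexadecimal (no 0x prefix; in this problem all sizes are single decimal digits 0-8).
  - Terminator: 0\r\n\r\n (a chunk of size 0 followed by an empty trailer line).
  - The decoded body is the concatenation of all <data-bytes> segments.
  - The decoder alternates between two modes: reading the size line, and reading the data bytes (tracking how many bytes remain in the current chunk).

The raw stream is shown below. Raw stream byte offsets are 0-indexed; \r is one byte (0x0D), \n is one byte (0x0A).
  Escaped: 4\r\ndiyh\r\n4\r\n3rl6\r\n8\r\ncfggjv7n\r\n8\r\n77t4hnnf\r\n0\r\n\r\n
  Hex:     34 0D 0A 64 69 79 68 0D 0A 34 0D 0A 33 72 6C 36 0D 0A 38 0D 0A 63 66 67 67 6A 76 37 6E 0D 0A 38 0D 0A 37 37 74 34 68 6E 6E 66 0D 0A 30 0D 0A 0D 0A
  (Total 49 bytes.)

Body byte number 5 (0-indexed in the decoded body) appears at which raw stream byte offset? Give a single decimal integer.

Answer: 13

Derivation:
Chunk 1: stream[0..1]='4' size=0x4=4, data at stream[3..7]='diyh' -> body[0..4], body so far='diyh'
Chunk 2: stream[9..10]='4' size=0x4=4, data at stream[12..16]='3rl6' -> body[4..8], body so far='diyh3rl6'
Chunk 3: stream[18..19]='8' size=0x8=8, data at stream[21..29]='cfggjv7n' -> body[8..16], body so far='diyh3rl6cfggjv7n'
Chunk 4: stream[31..32]='8' size=0x8=8, data at stream[34..42]='77t4hnnf' -> body[16..24], body so far='diyh3rl6cfggjv7n77t4hnnf'
Chunk 5: stream[44..45]='0' size=0 (terminator). Final body='diyh3rl6cfggjv7n77t4hnnf' (24 bytes)
Body byte 5 at stream offset 13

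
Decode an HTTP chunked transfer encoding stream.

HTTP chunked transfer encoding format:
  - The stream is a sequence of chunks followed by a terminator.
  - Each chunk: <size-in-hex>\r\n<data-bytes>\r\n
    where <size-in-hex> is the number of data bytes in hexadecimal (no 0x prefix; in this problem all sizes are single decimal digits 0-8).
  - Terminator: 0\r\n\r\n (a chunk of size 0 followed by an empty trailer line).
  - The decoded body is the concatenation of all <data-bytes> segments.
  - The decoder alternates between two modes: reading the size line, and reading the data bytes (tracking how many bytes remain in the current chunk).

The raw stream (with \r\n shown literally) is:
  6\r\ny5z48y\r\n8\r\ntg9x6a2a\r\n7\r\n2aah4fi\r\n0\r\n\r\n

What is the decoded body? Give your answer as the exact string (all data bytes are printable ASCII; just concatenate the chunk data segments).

Answer: y5z48ytg9x6a2a2aah4fi

Derivation:
Chunk 1: stream[0..1]='6' size=0x6=6, data at stream[3..9]='y5z48y' -> body[0..6], body so far='y5z48y'
Chunk 2: stream[11..12]='8' size=0x8=8, data at stream[14..22]='tg9x6a2a' -> body[6..14], body so far='y5z48ytg9x6a2a'
Chunk 3: stream[24..25]='7' size=0x7=7, data at stream[27..34]='2aah4fi' -> body[14..21], body so far='y5z48ytg9x6a2a2aah4fi'
Chunk 4: stream[36..37]='0' size=0 (terminator). Final body='y5z48ytg9x6a2a2aah4fi' (21 bytes)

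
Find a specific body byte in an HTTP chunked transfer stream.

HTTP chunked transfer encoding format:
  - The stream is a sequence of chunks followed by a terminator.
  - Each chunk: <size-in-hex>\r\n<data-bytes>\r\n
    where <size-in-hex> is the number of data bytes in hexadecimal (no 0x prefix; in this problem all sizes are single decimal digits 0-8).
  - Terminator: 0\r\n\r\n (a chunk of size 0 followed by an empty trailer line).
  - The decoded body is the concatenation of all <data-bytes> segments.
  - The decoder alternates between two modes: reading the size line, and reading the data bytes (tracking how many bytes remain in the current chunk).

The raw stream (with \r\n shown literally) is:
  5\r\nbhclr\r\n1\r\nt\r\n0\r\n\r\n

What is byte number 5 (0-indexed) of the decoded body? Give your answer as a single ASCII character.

Chunk 1: stream[0..1]='5' size=0x5=5, data at stream[3..8]='bhclr' -> body[0..5], body so far='bhclr'
Chunk 2: stream[10..11]='1' size=0x1=1, data at stream[13..14]='t' -> body[5..6], body so far='bhclrt'
Chunk 3: stream[16..17]='0' size=0 (terminator). Final body='bhclrt' (6 bytes)
Body byte 5 = 't'

Answer: t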